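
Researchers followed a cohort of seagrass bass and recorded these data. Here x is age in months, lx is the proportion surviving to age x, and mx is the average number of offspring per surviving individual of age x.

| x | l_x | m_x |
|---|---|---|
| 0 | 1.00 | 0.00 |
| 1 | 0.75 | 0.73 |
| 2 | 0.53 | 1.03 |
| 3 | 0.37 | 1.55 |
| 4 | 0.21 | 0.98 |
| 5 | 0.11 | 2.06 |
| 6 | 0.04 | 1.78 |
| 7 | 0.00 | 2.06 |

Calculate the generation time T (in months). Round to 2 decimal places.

2.65

lx·mx: 0, 0.5475, 0.5459, 0.5735, 0.2058, 0.2266, 0.0712, 0 → R0 = 2.1705
x·lx·mx: 0, 0.5475, 1.0918, 1.7205, 0.8232, 1.133, 0.4272, 0 → Σ = 5.7432
T = 5.7432 / 2.1705 = 2.646026… → 2.65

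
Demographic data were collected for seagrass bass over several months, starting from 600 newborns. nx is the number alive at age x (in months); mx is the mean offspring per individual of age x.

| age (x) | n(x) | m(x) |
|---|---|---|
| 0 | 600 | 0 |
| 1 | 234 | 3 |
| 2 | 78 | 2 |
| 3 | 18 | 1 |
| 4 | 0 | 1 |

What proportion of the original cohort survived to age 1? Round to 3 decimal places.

0.390

l_1 = n_1/n_0 = 234/600 = 0.39 → 0.390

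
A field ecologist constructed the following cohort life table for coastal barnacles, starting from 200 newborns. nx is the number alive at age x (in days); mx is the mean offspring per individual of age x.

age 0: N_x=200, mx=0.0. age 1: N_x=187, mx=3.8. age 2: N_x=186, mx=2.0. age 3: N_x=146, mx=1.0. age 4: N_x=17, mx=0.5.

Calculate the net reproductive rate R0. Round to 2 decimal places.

6.19

lx = nx/n0 = nx/200: 1, 0.935, 0.93, 0.73, 0.085
lx·mx by age: 0, 3.553, 1.86, 0.73, 0.0425
R0 = Σ lx·mx = 6.1855 → 6.19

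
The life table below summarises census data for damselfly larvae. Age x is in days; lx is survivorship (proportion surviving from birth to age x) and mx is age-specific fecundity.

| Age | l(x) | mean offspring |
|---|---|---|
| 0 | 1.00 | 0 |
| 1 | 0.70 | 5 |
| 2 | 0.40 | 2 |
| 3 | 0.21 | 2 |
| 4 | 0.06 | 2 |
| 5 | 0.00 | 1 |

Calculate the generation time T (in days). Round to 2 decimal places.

1.41

lx·mx: 0, 3.5, 0.8, 0.42, 0.12, 0 → R0 = 4.84
x·lx·mx: 0, 3.5, 1.6, 1.26, 0.48, 0 → Σ = 6.84
T = 6.84 / 4.84 = 1.413223… → 1.41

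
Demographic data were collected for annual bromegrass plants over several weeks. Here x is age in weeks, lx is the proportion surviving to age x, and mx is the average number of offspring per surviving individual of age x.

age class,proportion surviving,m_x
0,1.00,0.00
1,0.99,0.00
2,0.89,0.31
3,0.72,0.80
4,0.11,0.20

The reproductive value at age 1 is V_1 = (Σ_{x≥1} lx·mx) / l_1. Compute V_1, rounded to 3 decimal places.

0.883

lx·mx for x ≥ 1: 0, 0.2759, 0.576, 0.022 → sum = 0.8739
V_1 = 0.8739 / l_1 = 0.8739 / 0.99 = 0.882727… → 0.883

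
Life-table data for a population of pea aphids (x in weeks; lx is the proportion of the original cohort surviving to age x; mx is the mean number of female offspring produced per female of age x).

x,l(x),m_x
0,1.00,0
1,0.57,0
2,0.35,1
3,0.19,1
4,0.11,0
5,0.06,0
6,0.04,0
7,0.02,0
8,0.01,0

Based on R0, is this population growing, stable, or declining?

declining

R0 = Σ lx·mx = 0 + 0 + 0.35 + 0.19 + 0 + 0 + 0 + 0 + 0 = 0.54
R0 < 1, so the population is declining.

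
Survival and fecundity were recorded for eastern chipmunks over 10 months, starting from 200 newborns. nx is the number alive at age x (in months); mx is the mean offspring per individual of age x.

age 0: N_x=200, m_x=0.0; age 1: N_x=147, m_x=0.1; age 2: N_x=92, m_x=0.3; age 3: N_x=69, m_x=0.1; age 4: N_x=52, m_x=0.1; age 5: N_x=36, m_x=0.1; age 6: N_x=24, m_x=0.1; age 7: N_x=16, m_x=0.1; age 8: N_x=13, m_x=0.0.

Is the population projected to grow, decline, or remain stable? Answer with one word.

declining

lx = nx/n0 = nx/200: 1, 0.735, 0.46, 0.345, 0.26, 0.18, 0.12, 0.08, 0.065
R0 = Σ lx·mx = 0 + 0.0735 + 0.138 + 0.0345 + 0.026 + 0.018 + 0.012 + 0.008 + 0 = 0.31
R0 < 1, so the population is declining.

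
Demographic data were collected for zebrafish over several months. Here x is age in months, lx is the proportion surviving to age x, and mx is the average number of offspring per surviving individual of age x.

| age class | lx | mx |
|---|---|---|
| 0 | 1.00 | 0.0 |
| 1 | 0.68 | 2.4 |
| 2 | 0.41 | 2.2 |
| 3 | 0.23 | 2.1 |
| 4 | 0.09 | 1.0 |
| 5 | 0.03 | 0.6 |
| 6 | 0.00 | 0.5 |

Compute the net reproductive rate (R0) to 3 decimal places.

lx·mx by age: 0, 1.632, 0.902, 0.483, 0.09, 0.018, 0
R0 = Σ lx·mx = 3.125 → 3.125

3.125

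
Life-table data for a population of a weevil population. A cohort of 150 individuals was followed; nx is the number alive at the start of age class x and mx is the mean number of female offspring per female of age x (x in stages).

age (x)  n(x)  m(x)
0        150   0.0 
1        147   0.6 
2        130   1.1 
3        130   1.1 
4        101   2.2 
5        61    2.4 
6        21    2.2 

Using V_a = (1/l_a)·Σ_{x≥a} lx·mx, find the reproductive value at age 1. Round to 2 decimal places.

5.37

lx = nx/n0 = nx/150: 1, 0.98, 0.86667…, 0.86667…, 0.67333…, 0.40667…, 0.14
lx·mx for x ≥ 1: 0.588, 0.953333…, 0.953333…, 1.481333…, 0.976…, 0.308 → sum = 5.26…
V_1 = 5.26… / l_1 = 5.26… / 0.98 = 5.367347… → 5.37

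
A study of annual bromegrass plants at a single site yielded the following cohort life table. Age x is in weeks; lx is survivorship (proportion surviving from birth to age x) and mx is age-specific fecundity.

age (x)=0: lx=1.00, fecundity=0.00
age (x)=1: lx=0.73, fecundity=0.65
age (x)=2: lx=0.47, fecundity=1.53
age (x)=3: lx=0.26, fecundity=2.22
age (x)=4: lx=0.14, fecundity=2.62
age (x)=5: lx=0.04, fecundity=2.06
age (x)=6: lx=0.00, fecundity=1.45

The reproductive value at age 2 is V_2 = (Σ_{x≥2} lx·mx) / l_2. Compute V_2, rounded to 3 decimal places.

3.714

lx·mx for x ≥ 2: 0.7191, 0.5772, 0.3668, 0.0824, 0 → sum = 1.7455
V_2 = 1.7455 / l_2 = 1.7455 / 0.47 = 3.71383… → 3.714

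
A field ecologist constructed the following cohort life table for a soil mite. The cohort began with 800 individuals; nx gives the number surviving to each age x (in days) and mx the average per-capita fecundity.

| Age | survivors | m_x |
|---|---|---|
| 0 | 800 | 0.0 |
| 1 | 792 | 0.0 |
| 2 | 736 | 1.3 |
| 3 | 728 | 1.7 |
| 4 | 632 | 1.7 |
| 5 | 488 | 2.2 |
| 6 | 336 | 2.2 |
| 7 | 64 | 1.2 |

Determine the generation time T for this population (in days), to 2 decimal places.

lx = nx/n0 = nx/800: 1, 0.99, 0.92, 0.91, 0.79, 0.61, 0.42, 0.08
lx·mx: 0, 0, 1.196, 1.547, 1.343, 1.342, 0.924, 0.096 → R0 = 6.448
x·lx·mx: 0, 0, 2.392, 4.641, 5.372, 6.71, 5.544, 0.672 → Σ = 25.331
T = 25.331 / 6.448 = 3.928505… → 3.93

3.93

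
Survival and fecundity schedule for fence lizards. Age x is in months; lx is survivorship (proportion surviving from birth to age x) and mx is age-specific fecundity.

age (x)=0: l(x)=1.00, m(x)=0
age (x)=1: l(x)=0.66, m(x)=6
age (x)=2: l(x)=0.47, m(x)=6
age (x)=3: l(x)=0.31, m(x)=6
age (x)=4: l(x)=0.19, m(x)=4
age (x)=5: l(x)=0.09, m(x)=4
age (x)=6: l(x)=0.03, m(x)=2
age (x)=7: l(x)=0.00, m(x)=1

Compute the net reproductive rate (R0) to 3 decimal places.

lx·mx by age: 0, 3.96, 2.82, 1.86, 0.76, 0.36, 0.06, 0
R0 = Σ lx·mx = 9.82 → 9.820

9.820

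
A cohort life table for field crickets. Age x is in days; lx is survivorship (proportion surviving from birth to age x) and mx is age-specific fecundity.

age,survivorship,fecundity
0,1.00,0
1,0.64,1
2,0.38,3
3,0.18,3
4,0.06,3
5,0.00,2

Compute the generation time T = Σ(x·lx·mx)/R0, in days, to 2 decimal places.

lx·mx: 0, 0.64, 1.14, 0.54, 0.18, 0 → R0 = 2.5
x·lx·mx: 0, 0.64, 2.28, 1.62, 0.72, 0 → Σ = 5.26
T = 5.26 / 2.5 = 2.104 → 2.10

2.10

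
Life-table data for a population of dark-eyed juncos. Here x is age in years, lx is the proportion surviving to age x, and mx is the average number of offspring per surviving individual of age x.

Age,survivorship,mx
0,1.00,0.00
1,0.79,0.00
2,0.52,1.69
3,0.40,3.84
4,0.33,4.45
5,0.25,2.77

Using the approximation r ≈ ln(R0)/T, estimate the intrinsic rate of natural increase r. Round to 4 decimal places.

0.4432

R0 = Σ lx·mx = 0 + 0 + 0.8788 + 1.536 + 1.4685 + 0.6925 = 4.5758
Σ x·lx·mx = 15.7021; T = 15.7021/4.5758 = 3.43155…
r ≈ ln(R0)/T = ln(4.5758)/3.43155… = 0.443176… → 0.4432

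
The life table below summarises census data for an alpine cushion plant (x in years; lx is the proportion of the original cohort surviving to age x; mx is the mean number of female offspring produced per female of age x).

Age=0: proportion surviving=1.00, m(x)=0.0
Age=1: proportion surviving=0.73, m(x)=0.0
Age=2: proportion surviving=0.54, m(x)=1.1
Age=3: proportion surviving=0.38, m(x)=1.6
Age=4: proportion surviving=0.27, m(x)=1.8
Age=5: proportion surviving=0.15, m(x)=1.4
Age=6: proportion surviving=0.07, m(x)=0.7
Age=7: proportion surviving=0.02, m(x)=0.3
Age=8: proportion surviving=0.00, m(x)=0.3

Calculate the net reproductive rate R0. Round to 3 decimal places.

1.953

lx·mx by age: 0, 0, 0.594, 0.608, 0.486, 0.21, 0.049, 0.006, 0
R0 = Σ lx·mx = 1.953 → 1.953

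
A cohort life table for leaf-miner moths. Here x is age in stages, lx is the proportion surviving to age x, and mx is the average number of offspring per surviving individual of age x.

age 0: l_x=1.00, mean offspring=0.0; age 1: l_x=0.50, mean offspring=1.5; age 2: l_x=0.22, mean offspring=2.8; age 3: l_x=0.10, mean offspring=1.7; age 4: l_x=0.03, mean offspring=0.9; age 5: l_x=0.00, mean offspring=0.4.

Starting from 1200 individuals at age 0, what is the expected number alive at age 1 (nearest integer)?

Expected survivors = N0 · l_1 = 1200 × 0.50 = 600 → 600

600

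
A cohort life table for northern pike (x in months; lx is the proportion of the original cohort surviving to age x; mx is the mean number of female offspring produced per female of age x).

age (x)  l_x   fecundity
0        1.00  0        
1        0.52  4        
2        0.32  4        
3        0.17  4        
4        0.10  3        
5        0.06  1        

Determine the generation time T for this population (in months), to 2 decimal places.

lx·mx: 0, 2.08, 1.28, 0.68, 0.3, 0.06 → R0 = 4.4
x·lx·mx: 0, 2.08, 2.56, 2.04, 1.2, 0.3 → Σ = 8.18
T = 8.18 / 4.4 = 1.859091… → 1.86

1.86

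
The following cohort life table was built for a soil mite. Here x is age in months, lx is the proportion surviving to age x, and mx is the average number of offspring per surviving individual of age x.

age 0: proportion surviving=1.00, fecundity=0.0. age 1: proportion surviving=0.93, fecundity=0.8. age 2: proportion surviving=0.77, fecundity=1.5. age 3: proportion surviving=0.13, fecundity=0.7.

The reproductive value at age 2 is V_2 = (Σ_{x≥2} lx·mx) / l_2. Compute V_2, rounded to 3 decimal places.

1.618

lx·mx for x ≥ 2: 1.155, 0.091 → sum = 1.246
V_2 = 1.246 / l_2 = 1.246 / 0.77 = 1.618182… → 1.618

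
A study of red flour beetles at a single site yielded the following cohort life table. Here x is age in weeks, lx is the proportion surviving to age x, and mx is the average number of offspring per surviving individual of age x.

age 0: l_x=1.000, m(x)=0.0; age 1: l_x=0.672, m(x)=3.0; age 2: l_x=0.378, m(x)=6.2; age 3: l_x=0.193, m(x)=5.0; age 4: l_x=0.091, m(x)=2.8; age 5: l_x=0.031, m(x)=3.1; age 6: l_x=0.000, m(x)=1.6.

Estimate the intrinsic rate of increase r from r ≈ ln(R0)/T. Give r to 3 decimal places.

R0 = Σ lx·mx = 0 + 2.016 + 2.3436 + 0.965 + 0.2548 + 0.0961 + 0 = 5.6755
Σ x·lx·mx = 11.0979; T = 11.0979/5.6755 = 1.9554…
r ≈ ln(R0)/T = ln(5.6755)/1.9554… = 0.88788… → 0.888

0.888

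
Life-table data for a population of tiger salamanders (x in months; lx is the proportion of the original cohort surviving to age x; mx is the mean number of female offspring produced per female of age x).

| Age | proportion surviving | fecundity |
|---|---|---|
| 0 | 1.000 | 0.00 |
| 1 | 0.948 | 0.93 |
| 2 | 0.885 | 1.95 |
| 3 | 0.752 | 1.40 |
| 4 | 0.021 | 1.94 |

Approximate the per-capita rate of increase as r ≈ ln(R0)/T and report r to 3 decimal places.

0.633

R0 = Σ lx·mx = 0 + 0.88164 + 1.72575 + 1.0528 + 0.04074 = 3.70093
Σ x·lx·mx = 7.6545; T = 7.6545/3.70093 = 2.06826…
r ≈ ln(R0)/T = ln(3.70093)/2.06826… = 0.6327… → 0.633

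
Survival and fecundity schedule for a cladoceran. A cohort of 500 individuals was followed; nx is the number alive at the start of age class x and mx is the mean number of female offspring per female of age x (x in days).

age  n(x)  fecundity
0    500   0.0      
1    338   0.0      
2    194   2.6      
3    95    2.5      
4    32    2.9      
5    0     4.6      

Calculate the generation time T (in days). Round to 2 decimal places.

2.51

lx = nx/n0 = nx/500: 1, 0.676, 0.388, 0.19, 0.064, 0
lx·mx: 0, 0, 1.0088, 0.475, 0.1856, 0 → R0 = 1.6694
x·lx·mx: 0, 0, 2.0176, 1.425, 0.7424, 0 → Σ = 4.185
T = 4.185 / 1.6694 = 2.506889… → 2.51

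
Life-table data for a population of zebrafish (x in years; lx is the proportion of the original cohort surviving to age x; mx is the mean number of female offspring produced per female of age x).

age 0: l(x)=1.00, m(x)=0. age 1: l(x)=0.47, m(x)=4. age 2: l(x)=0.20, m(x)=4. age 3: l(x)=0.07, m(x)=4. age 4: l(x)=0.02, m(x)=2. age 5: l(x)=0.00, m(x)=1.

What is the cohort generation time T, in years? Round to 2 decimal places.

lx·mx: 0, 1.88, 0.8, 0.28, 0.04, 0 → R0 = 3
x·lx·mx: 0, 1.88, 1.6, 0.84, 0.16, 0 → Σ = 4.48
T = 4.48 / 3 = 1.493333… → 1.49

1.49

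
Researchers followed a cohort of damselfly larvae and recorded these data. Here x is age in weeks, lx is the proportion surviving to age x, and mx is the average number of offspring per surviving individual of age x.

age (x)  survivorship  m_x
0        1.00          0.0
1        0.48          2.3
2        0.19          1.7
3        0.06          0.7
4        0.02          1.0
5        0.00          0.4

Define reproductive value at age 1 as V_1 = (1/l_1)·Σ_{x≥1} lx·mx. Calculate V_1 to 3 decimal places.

lx·mx for x ≥ 1: 1.104, 0.323, 0.042, 0.02, 0 → sum = 1.489
V_1 = 1.489 / l_1 = 1.489 / 0.48 = 3.102083… → 3.102

3.102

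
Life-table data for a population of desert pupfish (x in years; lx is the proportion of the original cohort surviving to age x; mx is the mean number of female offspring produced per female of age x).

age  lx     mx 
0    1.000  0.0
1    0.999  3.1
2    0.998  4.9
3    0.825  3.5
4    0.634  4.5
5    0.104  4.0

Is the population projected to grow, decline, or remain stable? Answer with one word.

growing

R0 = Σ lx·mx = 0 + 3.0969 + 4.8902 + 2.8875 + 2.853 + 0.416 = 14.1436
R0 > 1, so the population is growing.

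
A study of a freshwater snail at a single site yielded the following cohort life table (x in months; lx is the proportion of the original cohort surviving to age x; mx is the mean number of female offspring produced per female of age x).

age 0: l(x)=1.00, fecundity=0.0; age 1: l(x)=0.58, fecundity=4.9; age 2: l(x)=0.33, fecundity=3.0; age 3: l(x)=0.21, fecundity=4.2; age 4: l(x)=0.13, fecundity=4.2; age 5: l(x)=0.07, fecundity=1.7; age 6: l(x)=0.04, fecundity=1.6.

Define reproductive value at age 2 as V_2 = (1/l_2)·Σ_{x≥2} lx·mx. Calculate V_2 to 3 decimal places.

lx·mx for x ≥ 2: 0.99, 0.882, 0.546, 0.119, 0.064 → sum = 2.601
V_2 = 2.601 / l_2 = 2.601 / 0.33 = 7.881818… → 7.882

7.882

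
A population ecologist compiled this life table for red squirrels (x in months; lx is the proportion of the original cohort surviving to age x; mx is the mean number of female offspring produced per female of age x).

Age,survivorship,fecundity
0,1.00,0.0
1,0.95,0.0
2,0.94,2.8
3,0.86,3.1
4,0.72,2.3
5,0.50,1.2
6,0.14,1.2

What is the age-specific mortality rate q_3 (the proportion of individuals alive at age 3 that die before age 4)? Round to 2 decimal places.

q_3 = (l_3 − l_4) / l_3 = (0.86 − 0.72) / 0.86
     = 0.14 / 0.86 = 0.162791… → 0.16

0.16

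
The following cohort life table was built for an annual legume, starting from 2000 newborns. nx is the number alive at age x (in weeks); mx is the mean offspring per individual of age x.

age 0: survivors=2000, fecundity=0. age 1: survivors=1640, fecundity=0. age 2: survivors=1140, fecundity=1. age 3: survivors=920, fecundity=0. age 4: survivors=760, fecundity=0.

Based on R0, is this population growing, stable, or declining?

lx = nx/n0 = nx/2000: 1, 0.82, 0.57, 0.46, 0.38
R0 = Σ lx·mx = 0 + 0 + 0.57 + 0 + 0 = 0.57
R0 < 1, so the population is declining.

declining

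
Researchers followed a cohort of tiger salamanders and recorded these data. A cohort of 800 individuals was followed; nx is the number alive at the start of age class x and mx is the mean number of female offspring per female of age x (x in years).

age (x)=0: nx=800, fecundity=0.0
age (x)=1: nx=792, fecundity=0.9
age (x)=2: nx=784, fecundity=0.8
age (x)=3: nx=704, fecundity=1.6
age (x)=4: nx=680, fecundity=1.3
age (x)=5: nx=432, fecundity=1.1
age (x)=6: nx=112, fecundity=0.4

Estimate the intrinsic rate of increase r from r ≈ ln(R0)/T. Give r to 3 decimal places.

lx = nx/n0 = nx/800: 1, 0.99, 0.98, 0.88, 0.85, 0.54, 0.14
R0 = Σ lx·mx = 0 + 0.891 + 0.784 + 1.408 + 1.105 + 0.594 + 0.056 = 4.838
Σ x·lx·mx = 14.409; T = 14.409/4.838 = 2.9783…
r ≈ ln(R0)/T = ln(4.838)/2.9783… = 0.52933… → 0.529

0.529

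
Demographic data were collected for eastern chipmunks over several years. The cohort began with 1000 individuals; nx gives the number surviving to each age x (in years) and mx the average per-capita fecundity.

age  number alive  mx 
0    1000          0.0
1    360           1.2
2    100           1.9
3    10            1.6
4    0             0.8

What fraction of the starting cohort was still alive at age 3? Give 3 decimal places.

l_3 = n_3/n_0 = 10/1000 = 0.01 → 0.010

0.010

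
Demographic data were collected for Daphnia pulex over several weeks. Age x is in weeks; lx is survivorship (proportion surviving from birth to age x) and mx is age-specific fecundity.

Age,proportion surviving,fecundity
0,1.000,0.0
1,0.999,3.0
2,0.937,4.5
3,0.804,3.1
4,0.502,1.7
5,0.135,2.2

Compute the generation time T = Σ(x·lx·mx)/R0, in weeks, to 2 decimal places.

2.19

lx·mx: 0, 2.997, 4.2165, 2.4924, 0.8534, 0.297 → R0 = 10.8563
x·lx·mx: 0, 2.997, 8.433, 7.4772, 3.4136, 1.485 → Σ = 23.8058
T = 23.8058 / 10.8563 = 2.19281… → 2.19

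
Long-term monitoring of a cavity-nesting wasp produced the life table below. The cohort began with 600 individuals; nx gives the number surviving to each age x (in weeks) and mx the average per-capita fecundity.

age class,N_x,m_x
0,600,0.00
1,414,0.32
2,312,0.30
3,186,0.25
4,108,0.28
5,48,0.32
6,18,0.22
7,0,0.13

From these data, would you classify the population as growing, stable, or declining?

lx = nx/n0 = nx/600: 1, 0.69, 0.52, 0.31, 0.18, 0.08, 0.03, 0
R0 = Σ lx·mx = 0 + 0.2208 + 0.156 + 0.0775 + 0.0504 + 0.0256 + 0.0066 + 0 = 0.5369
R0 < 1, so the population is declining.

declining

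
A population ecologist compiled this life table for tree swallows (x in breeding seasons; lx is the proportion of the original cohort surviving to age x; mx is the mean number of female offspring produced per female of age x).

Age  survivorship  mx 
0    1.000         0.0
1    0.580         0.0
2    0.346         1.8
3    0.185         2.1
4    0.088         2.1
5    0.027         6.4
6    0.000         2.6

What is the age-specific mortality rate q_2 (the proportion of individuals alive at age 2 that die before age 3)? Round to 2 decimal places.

0.47

q_2 = (l_2 − l_3) / l_2 = (0.346 − 0.185) / 0.346
     = 0.161 / 0.346 = 0.465318… → 0.47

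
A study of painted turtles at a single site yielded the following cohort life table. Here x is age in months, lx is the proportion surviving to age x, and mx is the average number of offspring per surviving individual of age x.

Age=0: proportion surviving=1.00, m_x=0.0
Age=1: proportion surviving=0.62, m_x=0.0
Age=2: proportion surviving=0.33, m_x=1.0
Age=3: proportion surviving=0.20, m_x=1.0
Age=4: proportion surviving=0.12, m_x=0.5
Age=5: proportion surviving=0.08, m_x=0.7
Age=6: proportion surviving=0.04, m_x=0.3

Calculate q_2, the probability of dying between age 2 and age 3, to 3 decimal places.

0.394

q_2 = (l_2 − l_3) / l_2 = (0.33 − 0.2) / 0.33
     = 0.13 / 0.33 = 0.393939… → 0.394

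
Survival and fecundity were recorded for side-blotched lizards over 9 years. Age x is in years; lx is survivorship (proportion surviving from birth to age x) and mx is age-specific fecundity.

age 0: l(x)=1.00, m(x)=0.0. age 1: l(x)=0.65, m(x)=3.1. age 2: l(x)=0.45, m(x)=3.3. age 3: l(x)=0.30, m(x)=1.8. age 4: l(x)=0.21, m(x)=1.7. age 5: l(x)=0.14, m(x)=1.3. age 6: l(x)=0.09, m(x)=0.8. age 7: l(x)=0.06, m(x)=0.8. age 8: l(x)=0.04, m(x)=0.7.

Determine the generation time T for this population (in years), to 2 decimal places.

lx·mx: 0, 2.015, 1.485, 0.54, 0.357, 0.182, 0.072, 0.048, 0.028 → R0 = 4.727
x·lx·mx: 0, 2.015, 2.97, 1.62, 1.428, 0.91, 0.432, 0.336, 0.224 → Σ = 9.935
T = 9.935 / 4.727 = 2.101756… → 2.10

2.10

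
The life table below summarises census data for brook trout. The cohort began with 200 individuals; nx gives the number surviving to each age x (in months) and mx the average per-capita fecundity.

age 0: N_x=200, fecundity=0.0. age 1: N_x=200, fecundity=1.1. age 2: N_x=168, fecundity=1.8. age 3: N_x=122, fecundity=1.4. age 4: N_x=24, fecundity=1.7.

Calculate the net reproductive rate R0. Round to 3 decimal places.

lx = nx/n0 = nx/200: 1, 1, 0.84, 0.61, 0.12
lx·mx by age: 0, 1.1, 1.512, 0.854, 0.204
R0 = Σ lx·mx = 3.67 → 3.670

3.670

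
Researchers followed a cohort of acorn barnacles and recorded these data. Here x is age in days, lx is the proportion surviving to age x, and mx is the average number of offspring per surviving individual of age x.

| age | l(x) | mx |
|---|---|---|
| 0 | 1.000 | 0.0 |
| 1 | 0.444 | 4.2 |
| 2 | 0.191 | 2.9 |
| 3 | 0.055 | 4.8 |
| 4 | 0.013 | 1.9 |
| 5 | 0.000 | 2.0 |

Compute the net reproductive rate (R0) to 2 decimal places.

lx·mx by age: 0, 1.8648, 0.5539, 0.264, 0.0247, 0
R0 = Σ lx·mx = 2.7074 → 2.71

2.71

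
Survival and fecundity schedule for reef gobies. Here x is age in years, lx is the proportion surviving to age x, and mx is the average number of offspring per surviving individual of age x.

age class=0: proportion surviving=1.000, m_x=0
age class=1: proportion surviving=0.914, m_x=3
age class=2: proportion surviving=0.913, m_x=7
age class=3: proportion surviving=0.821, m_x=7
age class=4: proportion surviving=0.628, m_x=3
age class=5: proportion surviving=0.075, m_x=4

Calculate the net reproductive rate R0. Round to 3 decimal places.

17.064

lx·mx by age: 0, 2.742, 6.391, 5.747, 1.884, 0.3
R0 = Σ lx·mx = 17.064 → 17.064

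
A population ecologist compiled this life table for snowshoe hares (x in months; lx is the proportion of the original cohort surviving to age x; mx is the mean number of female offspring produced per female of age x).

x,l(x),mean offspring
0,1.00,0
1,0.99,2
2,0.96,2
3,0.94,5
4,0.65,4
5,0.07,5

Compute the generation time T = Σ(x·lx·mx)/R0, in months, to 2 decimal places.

lx·mx: 0, 1.98, 1.92, 4.7, 2.6, 0.35 → R0 = 11.55
x·lx·mx: 0, 1.98, 3.84, 14.1, 10.4, 1.75 → Σ = 32.07
T = 32.07 / 11.55 = 2.776623… → 2.78

2.78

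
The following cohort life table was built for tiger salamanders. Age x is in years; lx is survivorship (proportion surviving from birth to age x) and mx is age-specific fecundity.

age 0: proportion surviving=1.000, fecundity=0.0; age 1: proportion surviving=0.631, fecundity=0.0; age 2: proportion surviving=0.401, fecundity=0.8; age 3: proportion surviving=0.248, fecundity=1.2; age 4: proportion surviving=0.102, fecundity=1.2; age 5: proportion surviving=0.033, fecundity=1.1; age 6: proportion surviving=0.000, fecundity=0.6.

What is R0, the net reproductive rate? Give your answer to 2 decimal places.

0.78

lx·mx by age: 0, 0, 0.3208, 0.2976, 0.1224, 0.0363, 0
R0 = Σ lx·mx = 0.7771 → 0.78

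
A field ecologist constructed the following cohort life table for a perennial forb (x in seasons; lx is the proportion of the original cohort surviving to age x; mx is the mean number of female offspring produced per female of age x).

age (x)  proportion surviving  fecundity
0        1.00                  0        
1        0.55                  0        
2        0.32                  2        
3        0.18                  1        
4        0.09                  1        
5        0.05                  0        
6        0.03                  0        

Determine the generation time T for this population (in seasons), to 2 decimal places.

lx·mx: 0, 0, 0.64, 0.18, 0.09, 0, 0 → R0 = 0.91
x·lx·mx: 0, 0, 1.28, 0.54, 0.36, 0, 0 → Σ = 2.18
T = 2.18 / 0.91 = 2.395604… → 2.40

2.40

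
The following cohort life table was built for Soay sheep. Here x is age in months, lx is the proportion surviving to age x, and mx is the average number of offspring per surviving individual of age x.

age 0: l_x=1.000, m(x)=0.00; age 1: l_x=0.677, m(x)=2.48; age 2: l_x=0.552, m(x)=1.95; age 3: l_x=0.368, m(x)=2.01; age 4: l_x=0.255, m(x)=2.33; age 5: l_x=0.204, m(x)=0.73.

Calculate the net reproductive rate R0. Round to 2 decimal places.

4.24

lx·mx by age: 0, 1.67896, 1.0764, 0.73968, 0.59415, 0.14892
R0 = Σ lx·mx = 4.23811 → 4.24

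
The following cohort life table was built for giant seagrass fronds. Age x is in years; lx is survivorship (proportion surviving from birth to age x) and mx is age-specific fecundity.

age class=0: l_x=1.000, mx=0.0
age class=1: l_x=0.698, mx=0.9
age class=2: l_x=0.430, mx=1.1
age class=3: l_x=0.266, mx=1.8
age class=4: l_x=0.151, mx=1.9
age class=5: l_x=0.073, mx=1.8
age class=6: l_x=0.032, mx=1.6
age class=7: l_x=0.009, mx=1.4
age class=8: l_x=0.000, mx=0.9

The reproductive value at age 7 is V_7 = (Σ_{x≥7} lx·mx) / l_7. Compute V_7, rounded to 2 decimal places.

1.40

lx·mx for x ≥ 7: 0.0126, 0 → sum = 0.0126
V_7 = 0.0126 / l_7 = 0.0126 / 0.009 = 1.4 → 1.40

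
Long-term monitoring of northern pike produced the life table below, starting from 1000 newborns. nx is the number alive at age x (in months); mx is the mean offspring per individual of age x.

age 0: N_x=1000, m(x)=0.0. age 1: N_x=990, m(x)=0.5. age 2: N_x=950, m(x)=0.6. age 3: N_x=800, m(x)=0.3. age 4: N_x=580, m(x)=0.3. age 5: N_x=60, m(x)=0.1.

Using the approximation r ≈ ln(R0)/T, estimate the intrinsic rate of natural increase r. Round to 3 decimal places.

lx = nx/n0 = nx/1000: 1, 0.99, 0.95, 0.8, 0.58, 0.06
R0 = Σ lx·mx = 0 + 0.495 + 0.57 + 0.24 + 0.174 + 0.006 = 1.485
Σ x·lx·mx = 3.081; T = 3.081/1.485 = 2.07475…
r ≈ ln(R0)/T = ln(1.485)/2.07475… = 0.19058… → 0.191

0.191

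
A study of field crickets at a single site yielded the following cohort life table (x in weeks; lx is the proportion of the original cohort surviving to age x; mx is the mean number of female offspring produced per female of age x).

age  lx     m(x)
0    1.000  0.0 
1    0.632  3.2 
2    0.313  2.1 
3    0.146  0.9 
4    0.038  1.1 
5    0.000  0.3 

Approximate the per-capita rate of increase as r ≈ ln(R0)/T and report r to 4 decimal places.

0.7672

R0 = Σ lx·mx = 0 + 2.0224 + 0.6573 + 0.1314 + 0.0418 + 0 = 2.8529
Σ x·lx·mx = 3.8984; T = 3.8984/2.8529 = 1.36647…
r ≈ ln(R0)/T = ln(2.8529)/1.36647… = 0.767186… → 0.7672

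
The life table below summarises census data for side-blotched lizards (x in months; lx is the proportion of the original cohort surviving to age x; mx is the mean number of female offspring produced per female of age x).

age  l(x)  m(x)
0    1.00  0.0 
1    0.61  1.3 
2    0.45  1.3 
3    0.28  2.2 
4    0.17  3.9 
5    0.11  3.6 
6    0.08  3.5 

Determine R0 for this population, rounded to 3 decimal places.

3.333

lx·mx by age: 0, 0.793, 0.585, 0.616, 0.663, 0.396, 0.28
R0 = Σ lx·mx = 3.333 → 3.333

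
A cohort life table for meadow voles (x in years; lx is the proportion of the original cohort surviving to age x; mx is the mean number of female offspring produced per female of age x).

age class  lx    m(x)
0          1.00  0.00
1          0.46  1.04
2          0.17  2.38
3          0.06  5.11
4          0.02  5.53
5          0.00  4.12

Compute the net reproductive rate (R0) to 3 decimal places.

1.300

lx·mx by age: 0, 0.4784, 0.4046, 0.3066, 0.1106, 0
R0 = Σ lx·mx = 1.3002 → 1.300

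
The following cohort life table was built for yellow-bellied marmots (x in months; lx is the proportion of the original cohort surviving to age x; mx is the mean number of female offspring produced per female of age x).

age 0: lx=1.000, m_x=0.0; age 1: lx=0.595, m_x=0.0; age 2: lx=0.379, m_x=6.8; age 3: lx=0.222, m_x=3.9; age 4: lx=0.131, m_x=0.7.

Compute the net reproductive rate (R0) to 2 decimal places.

3.53

lx·mx by age: 0, 0, 2.5772, 0.8658, 0.0917
R0 = Σ lx·mx = 3.5347 → 3.53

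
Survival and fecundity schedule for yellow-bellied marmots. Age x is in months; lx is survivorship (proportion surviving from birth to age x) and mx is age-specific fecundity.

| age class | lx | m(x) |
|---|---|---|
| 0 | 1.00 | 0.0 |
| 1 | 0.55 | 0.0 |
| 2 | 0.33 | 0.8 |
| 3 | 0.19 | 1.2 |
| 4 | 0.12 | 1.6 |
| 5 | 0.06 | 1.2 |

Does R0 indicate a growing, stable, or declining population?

declining

R0 = Σ lx·mx = 0 + 0 + 0.264 + 0.228 + 0.192 + 0.072 = 0.756
R0 < 1, so the population is declining.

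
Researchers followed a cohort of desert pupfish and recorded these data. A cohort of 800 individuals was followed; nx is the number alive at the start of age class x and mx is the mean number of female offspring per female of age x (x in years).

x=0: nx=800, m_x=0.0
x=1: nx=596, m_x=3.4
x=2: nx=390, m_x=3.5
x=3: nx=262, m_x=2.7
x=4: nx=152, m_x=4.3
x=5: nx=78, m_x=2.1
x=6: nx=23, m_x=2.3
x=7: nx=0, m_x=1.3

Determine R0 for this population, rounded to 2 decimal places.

lx = nx/n0 = nx/800: 1, 0.745, 0.4875, 0.3275, 0.19, 0.0975, 0.02875, 0
lx·mx by age: 0, 2.533, 1.70625, 0.88425, 0.817, 0.20475, 0.066125, 0
R0 = Σ lx·mx = 6.211375 → 6.21

6.21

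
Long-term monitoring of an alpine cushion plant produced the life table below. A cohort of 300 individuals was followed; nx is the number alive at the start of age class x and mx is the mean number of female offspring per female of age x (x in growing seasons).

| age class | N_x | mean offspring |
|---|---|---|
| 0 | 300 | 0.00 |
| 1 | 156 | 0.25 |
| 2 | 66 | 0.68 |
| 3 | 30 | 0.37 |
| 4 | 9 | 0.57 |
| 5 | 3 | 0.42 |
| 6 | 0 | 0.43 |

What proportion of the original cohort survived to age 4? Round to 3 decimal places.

l_4 = n_4/n_0 = 9/300 = 0.03 → 0.030

0.030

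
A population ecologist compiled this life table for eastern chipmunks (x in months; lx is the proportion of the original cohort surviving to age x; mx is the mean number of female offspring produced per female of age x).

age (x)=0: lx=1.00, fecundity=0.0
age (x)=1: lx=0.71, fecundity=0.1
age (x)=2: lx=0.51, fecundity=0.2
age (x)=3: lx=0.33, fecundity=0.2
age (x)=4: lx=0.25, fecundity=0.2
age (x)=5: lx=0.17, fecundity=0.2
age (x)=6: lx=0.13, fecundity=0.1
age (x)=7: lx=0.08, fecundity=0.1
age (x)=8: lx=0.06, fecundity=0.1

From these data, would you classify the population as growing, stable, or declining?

R0 = Σ lx·mx = 0 + 0.071 + 0.102 + 0.066 + 0.05 + 0.034 + 0.013 + 0.008 + 0.006 = 0.35
R0 < 1, so the population is declining.

declining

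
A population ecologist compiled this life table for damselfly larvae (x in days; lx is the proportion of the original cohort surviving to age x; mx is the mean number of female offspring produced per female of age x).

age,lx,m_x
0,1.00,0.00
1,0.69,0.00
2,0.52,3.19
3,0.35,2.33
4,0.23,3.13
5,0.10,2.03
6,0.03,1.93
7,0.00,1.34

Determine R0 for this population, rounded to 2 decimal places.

lx·mx by age: 0, 0, 1.6588, 0.8155, 0.7199, 0.203, 0.0579, 0
R0 = Σ lx·mx = 3.4551 → 3.46

3.46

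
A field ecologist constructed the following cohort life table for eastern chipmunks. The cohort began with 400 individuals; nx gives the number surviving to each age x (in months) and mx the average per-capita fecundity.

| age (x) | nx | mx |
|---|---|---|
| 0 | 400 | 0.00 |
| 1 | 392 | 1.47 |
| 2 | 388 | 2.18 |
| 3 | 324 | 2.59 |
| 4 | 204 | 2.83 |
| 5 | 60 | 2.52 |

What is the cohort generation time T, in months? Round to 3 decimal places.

2.626

lx = nx/n0 = nx/400: 1, 0.98, 0.97, 0.81, 0.51, 0.15
lx·mx: 0, 1.4406, 2.1146, 2.0979, 1.4433, 0.378 → R0 = 7.4744
x·lx·mx: 0, 1.4406, 4.2292, 6.2937, 5.7732, 1.89 → Σ = 19.6267
T = 19.6267 / 7.4744 = 2.625856… → 2.626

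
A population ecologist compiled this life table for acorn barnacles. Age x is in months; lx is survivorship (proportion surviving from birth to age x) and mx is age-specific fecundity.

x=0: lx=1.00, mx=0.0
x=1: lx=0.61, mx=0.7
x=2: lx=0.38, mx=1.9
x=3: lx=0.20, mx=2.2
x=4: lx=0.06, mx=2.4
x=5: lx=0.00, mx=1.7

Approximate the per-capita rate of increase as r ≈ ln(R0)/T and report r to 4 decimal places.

R0 = Σ lx·mx = 0 + 0.427 + 0.722 + 0.44 + 0.144 + 0 = 1.733
Σ x·lx·mx = 3.767; T = 3.767/1.733 = 2.17369…
r ≈ ln(R0)/T = ln(1.733)/2.17369… = 0.252959… → 0.2530

0.2530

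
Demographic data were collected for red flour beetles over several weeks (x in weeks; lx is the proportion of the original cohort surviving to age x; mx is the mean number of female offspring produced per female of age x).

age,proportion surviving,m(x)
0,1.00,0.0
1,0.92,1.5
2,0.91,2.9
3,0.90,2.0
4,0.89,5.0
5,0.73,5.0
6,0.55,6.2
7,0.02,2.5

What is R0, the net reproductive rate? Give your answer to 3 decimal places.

lx·mx by age: 0, 1.38, 2.639, 1.8, 4.45, 3.65, 3.41, 0.05
R0 = Σ lx·mx = 17.379 → 17.379

17.379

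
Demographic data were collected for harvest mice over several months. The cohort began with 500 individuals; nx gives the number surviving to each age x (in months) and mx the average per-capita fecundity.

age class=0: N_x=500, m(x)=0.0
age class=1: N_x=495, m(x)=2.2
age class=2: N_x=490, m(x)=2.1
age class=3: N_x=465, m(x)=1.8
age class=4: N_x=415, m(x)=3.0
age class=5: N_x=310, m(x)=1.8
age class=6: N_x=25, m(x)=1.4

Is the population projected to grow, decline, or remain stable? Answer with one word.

lx = nx/n0 = nx/500: 1, 0.99, 0.98, 0.93, 0.83, 0.62, 0.05
R0 = Σ lx·mx = 0 + 2.178 + 2.058 + 1.674 + 2.49 + 1.116 + 0.07 = 9.586
R0 > 1, so the population is growing.

growing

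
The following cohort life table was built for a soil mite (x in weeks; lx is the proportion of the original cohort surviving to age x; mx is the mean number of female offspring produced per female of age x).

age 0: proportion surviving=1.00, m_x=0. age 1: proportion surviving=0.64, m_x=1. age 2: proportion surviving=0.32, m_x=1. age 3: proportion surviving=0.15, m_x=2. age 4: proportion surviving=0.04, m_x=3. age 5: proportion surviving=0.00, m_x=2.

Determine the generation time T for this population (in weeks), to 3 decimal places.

1.928

lx·mx: 0, 0.64, 0.32, 0.3, 0.12, 0 → R0 = 1.38
x·lx·mx: 0, 0.64, 0.64, 0.9, 0.48, 0 → Σ = 2.66
T = 2.66 / 1.38 = 1.927536… → 1.928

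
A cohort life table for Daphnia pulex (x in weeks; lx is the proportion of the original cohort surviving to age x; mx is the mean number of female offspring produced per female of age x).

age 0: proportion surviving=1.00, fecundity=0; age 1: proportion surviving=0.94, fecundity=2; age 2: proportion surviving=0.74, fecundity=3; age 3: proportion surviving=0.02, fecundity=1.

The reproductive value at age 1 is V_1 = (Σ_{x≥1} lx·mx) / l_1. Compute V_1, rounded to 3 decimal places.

4.383

lx·mx for x ≥ 1: 1.88, 2.22, 0.02 → sum = 4.12
V_1 = 4.12 / l_1 = 4.12 / 0.94 = 4.382979… → 4.383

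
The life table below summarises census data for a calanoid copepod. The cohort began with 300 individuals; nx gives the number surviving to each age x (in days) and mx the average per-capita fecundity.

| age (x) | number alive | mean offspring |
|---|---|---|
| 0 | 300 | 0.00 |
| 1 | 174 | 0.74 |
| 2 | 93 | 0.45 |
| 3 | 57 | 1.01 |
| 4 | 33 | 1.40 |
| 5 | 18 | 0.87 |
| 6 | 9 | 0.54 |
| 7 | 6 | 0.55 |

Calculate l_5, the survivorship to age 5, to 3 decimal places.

l_5 = n_5/n_0 = 18/300 = 0.06 → 0.060

0.060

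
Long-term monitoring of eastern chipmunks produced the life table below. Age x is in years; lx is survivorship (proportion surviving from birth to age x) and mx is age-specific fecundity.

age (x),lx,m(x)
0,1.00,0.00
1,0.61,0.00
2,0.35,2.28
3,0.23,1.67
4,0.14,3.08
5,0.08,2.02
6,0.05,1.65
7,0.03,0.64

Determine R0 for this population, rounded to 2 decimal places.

1.88

lx·mx by age: 0, 0, 0.798, 0.3841, 0.4312, 0.1616, 0.0825, 0.0192
R0 = Σ lx·mx = 1.8766 → 1.88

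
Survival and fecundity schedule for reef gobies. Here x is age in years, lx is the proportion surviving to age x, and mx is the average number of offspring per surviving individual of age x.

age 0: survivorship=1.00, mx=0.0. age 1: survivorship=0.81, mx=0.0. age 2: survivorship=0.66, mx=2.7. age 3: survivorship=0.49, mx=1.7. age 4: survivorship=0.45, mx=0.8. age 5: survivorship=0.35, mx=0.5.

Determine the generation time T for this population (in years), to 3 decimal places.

2.660

lx·mx: 0, 0, 1.782, 0.833, 0.36, 0.175 → R0 = 3.15
x·lx·mx: 0, 0, 3.564, 2.499, 1.44, 0.875 → Σ = 8.378
T = 8.378 / 3.15 = 2.659683… → 2.660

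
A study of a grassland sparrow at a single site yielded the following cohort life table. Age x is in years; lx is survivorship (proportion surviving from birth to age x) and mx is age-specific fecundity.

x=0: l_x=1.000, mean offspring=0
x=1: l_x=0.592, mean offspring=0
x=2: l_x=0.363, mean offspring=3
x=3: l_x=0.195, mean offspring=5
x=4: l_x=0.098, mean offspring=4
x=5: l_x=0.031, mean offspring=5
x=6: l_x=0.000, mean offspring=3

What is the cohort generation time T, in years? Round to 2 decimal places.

2.85

lx·mx: 0, 0, 1.089, 0.975, 0.392, 0.155, 0 → R0 = 2.611
x·lx·mx: 0, 0, 2.178, 2.925, 1.568, 0.775, 0 → Σ = 7.446
T = 7.446 / 2.611 = 2.851781… → 2.85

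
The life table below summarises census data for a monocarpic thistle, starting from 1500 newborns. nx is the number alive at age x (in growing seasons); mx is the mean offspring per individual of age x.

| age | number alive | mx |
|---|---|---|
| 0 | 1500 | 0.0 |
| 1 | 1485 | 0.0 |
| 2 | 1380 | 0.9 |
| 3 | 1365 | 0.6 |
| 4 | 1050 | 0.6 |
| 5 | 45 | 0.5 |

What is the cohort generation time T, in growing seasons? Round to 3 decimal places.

2.791

lx = nx/n0 = nx/1500: 1, 0.99, 0.92, 0.91, 0.7, 0.03
lx·mx: 0, 0, 0.828, 0.546, 0.42, 0.015 → R0 = 1.809
x·lx·mx: 0, 0, 1.656, 1.638, 1.68, 0.075 → Σ = 5.049
T = 5.049 / 1.809 = 2.791045… → 2.791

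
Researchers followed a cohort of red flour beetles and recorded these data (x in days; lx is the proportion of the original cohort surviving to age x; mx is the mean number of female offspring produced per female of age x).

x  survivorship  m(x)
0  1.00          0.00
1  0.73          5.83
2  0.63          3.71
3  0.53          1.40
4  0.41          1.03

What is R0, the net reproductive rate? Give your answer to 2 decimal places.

7.76

lx·mx by age: 0, 4.2559, 2.3373, 0.742, 0.4223
R0 = Σ lx·mx = 7.7575 → 7.76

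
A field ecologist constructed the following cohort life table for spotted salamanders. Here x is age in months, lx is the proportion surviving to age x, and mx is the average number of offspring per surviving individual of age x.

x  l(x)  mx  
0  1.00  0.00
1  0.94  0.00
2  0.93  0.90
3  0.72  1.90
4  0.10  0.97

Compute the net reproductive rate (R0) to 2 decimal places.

lx·mx by age: 0, 0, 0.837, 1.368, 0.097
R0 = Σ lx·mx = 2.302 → 2.30

2.30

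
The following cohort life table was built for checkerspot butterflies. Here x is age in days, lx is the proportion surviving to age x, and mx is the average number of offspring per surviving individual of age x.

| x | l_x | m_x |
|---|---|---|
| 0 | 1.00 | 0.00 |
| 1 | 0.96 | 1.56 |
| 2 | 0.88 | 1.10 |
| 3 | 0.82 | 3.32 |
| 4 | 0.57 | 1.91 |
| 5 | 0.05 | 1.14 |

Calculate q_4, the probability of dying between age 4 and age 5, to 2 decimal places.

0.91

q_4 = (l_4 − l_5) / l_4 = (0.57 − 0.05) / 0.57
     = 0.52 / 0.57 = 0.912281… → 0.91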